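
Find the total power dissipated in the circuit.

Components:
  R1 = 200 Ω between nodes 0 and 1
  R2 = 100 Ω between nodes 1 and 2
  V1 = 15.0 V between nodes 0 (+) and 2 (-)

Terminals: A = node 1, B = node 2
Nodal analysis, taking node 2 as the 0 V reference.
Source V1 fixes V_0 = 15 V.
KCL at each unknown node (sum of currents leaving = 0; resistances in Ω):
  Node 1: (V_1 - 15)/200 + (V_1 - 0)/100 = 0
Collecting terms: 0.015 × V_1 = 0.075  =>  V_1 = 5 V
Power in each resistor, P = (ΔV)²/R:
  P_R1 = (15 - 5)²/200 = 0.5 W
  P_R2 = (5 - 0)²/100 = 0.25 W
P_total = P_R1 + P_R2 = 0.75 W

Final answer: 0.75 W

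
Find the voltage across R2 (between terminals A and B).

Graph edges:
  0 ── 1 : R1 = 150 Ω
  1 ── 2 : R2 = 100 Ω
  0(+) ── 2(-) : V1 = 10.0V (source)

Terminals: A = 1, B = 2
R1 and R2 are in series across V1 (node 0 → node 1 → node 2), and the output A–B is taken across R2, so this is a voltage divider.
Series current: I = V1/(R1 + R2) = 10/(150 + 100) = 10/250 = 0.04 A
V_R2 = I × R2 = V1 × R2/(R1 + R2) = 10 × 100/250 = 4 V

Final answer: 4 V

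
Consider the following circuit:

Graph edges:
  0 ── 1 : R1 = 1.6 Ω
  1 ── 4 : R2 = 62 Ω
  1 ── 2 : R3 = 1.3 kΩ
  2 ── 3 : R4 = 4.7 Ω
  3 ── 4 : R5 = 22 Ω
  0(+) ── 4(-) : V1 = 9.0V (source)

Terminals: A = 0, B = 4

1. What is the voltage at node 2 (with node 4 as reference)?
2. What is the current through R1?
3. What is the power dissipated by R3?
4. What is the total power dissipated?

Nodal analysis, taking node 4 as the 0 V reference.
Source V1 fixes V_0 = 9 V.
KCL at each unknown node (sum of currents leaving = 0; resistances in Ω):
  Node 1: (V_1 - 9)/1.6 + (V_1 - 0)/62 + (V_1 - V_2)/1300 = 0
  Node 2: (V_2 - V_1)/1300 + (V_2 - V_3)/4.7 = 0
  Node 3: (V_3 - V_2)/4.7 + (V_3 - 0)/22 = 0
Collecting terms (coefficients in siemens):
  0.6419·V_1 - 0.0007692·V_2 = 5.625
  0.2135·V_2 - 0.0007692·V_1 - 0.2128·V_3 = 0
  0.2582·V_3 - 0.2128·V_2 = 0
Solving these 3 simultaneous equations (Gaussian elimination) gives:
  V_1 = 8.763 V, V_2 = 0.1764 V, V_3 = 0.1453 V
Part 1:
  Read off the nodal solution: V_2 = 0.1764 V
Part 2:
  I_R1 = (V_0 - V_1)/R1 = (9 - 8.763)/1.6 = 0.1479 A
  Magnitude: I_R1 = 0.1479 A
Part 3:
  I_R3 = (V_1 - V_2)/R3 = (8.763 - 0.1764)/1300 = 0.006605 A
  P_R3 = I_R3² × R3 = (0.006605)² × 1300 = 0.05672 W
Part 4:
  Power in each resistor, P = (ΔV)²/R:
    P_R1 = (9 - 8.763)²/1.6 = 0.03502 W
    P_R2 = (8.763 - 0)²/62 = 1.239 W
    P_R3 = (8.763 - 0.1764)²/1300 = 0.05672 W
    P_R4 = (0.1764 - 0.1453)²/4.7 = 0.0002051 W
    P_R5 = (0.1453 - 0)²/22 = 0.0009599 W
  P_total = P_R1 + P_R2 + P_R3 + P_R4 + P_R5 = 1.332 W

Final answers:
1. V_2 = 0.1764 V
2. I_R1 = 0.1479 A
3. P_R3 = 0.05672 W
4. P_total = 1.332 W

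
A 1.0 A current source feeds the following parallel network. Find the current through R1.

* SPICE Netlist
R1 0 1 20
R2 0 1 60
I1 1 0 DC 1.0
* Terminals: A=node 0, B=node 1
All resistors sit directly between nodes 0 and 1, so they are in parallel and share one voltage V; the full source current 1 A splits among them.
1/R_par = 1/20 + 1/60 = 0.06667 S  =>  R_par = 15 Ω
V = I × R_par = 1 × 15 = 15 V
I_R1 = V/R1 = 15/20 = 0.75 A

Final answer: 0.75 A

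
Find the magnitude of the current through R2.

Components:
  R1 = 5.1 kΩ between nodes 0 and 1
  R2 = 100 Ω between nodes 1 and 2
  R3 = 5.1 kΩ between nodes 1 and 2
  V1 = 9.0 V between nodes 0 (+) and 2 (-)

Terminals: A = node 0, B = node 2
Nodal analysis, taking node 2 as the 0 V reference.
Source V1 fixes V_0 = 9 V.
KCL at each unknown node (sum of currents leaving = 0; resistances in Ω):
  Node 1: (V_1 - 9)/5100 + (V_1 - 0)/100 + (V_1 - 0)/5100 = 0
Collecting terms: 0.01039 × V_1 = 0.001765  =>  V_1 = 0.1698 V
I_R2 = (V_1 - V_2)/R2 = (0.1698 - 0)/100 = 0.001698 A
|I_R2| = 0.001698 A

Final answer: |I_R2| = 0.001698 A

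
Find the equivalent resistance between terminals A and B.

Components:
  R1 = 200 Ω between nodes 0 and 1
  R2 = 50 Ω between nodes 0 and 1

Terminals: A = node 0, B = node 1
Reduce the network between node 0 (A) and node 1 (B) by series/parallel combination:
  Rp1 = R1 ‖ R2 (parallel, both between nodes 0 and 1) = 1/(1/200 + 1/50) = 40 Ω
R_eq = 40 Ω

Final answer: 40 Ω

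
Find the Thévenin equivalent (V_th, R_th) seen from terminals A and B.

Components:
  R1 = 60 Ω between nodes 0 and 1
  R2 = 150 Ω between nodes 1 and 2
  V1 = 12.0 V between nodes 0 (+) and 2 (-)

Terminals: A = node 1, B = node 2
Step 1 — V_th is the open-circuit voltage V_A - V_B (nothing connected across the terminals).
Nodal analysis, taking node 2 as the 0 V reference.
Source V1 fixes V_0 = 12 V.
KCL at each unknown node (sum of currents leaving = 0; resistances in Ω):
  Node 1: (V_1 - 12)/60 + (V_1 - 0)/150 = 0
Collecting terms: 0.02333 × V_1 = 0.2  =>  V_1 = 8.571 V
V_th = V_1 - V_2 = 8.571 - 0 = 8.571 V
Step 2 — R_th: zero the source — replace V1 by a short circuit (node 2 merges into node 0) — and find the resistance seen between A (node 1) and B (node 0).
Reduce the network between node 1 (A) and node 0 (B) by series/parallel combination:
  Rp1 = R1 ‖ R2 (parallel, both between nodes 0 and 1) = 1/(1/60 + 1/150) = 42.86 Ω
R_th = 42.86 Ω

Final answer: V_th = 8.571 V, R_th = 42.86 Ω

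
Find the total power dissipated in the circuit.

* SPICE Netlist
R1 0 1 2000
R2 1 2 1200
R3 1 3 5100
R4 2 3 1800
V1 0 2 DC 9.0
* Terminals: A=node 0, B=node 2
Nodal analysis, taking node 2 as the 0 V reference.
Source V1 fixes V_0 = 9 V.
KCL at each unknown node (sum of currents leaving = 0; resistances in Ω):
  Node 1: (V_1 - 9)/2000 + (V_1 - 0)/1200 + (V_1 - V_3)/5100 = 0
  Node 3: (V_3 - V_1)/5100 + (V_3 - 0)/1800 = 0
Collecting terms (coefficients in siemens):
  0.001529·V_1 - 0.0001961·V_3 = 0.0045
  0.0007516·V_3 - 0.0001961·V_1 = 0
Determinant D = (0.001529)(0.0007516) - (-0.0001961)(-0.0001961) = 0.000001111
V_1 = [(0.0045)(0.0007516) - (-0.0001961)(0)]/D = 3.044 V
V_3 = [(0.001529)(0) - (0.0045)(-0.0001961)]/D = 0.7941 V
Power in each resistor, P = (ΔV)²/R:
  P_R1 = (9 - 3.044)²/2000 = 0.01774 W
  P_R2 = (3.044 - 0)²/1200 = 0.007722 W
  P_R3 = (3.044 - 0.7941)²/5100 = 0.0009926 W
  P_R4 = (0 - 0.7941)²/1800 = 0.0003503 W
P_total = P_R1 + P_R2 + P_R3 + P_R4 = 0.0268 W

Final answer: 0.0268 W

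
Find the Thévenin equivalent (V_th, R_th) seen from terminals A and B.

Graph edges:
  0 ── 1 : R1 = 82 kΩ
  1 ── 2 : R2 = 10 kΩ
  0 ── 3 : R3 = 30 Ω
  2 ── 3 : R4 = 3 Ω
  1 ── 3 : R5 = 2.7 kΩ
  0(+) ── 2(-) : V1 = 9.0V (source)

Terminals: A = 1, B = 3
Step 1 — V_th is the open-circuit voltage V_A - V_B (nothing connected across the terminals).
Nodal analysis, taking node 2 as the 0 V reference.
Source V1 fixes V_0 = 9 V.
KCL at each unknown node (sum of currents leaving = 0; resistances in Ω):
  Node 1: (V_1 - 9)/82000 + (V_1 - 0)/10000 + (V_1 - V_3)/2700 = 0
  Node 3: (V_3 - 9)/30 + (V_3 - 0)/3 + (V_3 - V_1)/2700 = 0
Collecting terms (coefficients in siemens):
  0.0004826·V_1 - 0.0003704·V_3 = 0.0001098
  0.367·V_3 - 0.0003704·V_1 = 0.3
Determinant D = (0.0004826)(0.367) - (-0.0003704)(-0.0003704) = 0.000177
V_1 = [(0.0001098)(0.367) - (-0.0003704)(0.3)]/D = 0.8554 V
V_3 = [(0.0004826)(0.3) - (0.0001098)(-0.0003704)]/D = 0.8182 V
V_th = V_1 - V_3 = 0.8554 - 0.8182 = 0.03721 V
Step 2 — R_th: zero the source — replace V1 by a short circuit (node 2 merges into node 0) — and find the resistance seen between A (node 1) and B (node 3).
Reduce the network between node 1 (A) and node 3 (B) by series/parallel combination:
  Rp1 = R1 ‖ R2 (parallel, both between nodes 0 and 1) = 1/(1/82000 + 1/10000) = 8913 Ω
  Rp2 = R3 ‖ R4 (parallel, both between nodes 0 and 3) = 1/(1/30 + 1/3) = 2.727 Ω
  Rs1 = Rp1 + Rp2 (series, joined only at node 0) = 8913 + 2.727 = 8916 Ω
  Rp3 = R5 ‖ Rs1 (parallel, both between nodes 1 and 3) = 1/(1/2700 + 1/8916) = 2072 Ω
R_th = 2.072 kΩ

Final answer: V_th = 0.03721 V, R_th = 2.072 kΩ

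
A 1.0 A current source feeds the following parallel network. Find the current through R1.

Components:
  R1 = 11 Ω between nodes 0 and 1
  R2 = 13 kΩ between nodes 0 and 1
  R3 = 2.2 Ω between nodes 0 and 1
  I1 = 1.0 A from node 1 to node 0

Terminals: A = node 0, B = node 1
All resistors sit directly between nodes 0 and 1, so they are in parallel and share one voltage V; the full source current 1 A splits among them.
1/R_par = 1/11 + 1/13000 + 1/2.2 = 0.5455 S  =>  R_par = 1.833 Ω
V = I × R_par = 1 × 1.833 = 1.833 V
I_R1 = V/R1 = 1.833/11 = 0.1666 A

Final answer: 0.1666 A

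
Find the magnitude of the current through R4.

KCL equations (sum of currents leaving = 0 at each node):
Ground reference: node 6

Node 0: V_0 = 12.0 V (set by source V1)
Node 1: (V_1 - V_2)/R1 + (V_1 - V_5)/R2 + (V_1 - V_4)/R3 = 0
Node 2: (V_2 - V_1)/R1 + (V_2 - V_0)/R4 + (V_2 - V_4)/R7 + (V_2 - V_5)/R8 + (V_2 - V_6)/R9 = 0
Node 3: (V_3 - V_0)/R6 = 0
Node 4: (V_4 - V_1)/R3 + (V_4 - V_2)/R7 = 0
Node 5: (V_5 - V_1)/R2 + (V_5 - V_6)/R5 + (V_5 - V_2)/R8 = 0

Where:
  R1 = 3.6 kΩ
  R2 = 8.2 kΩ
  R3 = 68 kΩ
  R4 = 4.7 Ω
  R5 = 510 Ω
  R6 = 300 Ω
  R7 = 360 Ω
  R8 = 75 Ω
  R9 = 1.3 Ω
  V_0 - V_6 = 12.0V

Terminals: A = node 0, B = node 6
Nodal analysis, taking node 6 as the 0 V reference.
Source V1 fixes V_0 = 12 V.
KCL at each unknown node (sum of currents leaving = 0; resistances in Ω):
  Node 1: (V_1 - V_2)/3600 + (V_1 - V_5)/8200 + (V_1 - V_4)/68000 = 0
  Node 2: (V_2 - V_1)/3600 + (V_2 - 12)/4.7 + (V_2 - V_4)/360 + (V_2 - V_5)/75 + (V_2 - 0)/1.3 = 0
  Node 3: (V_3 - 12)/300 = 0
  Node 4: (V_4 - V_1)/68000 + (V_4 - V_2)/360 = 0
  Node 5: (V_5 - V_1)/8200 + (V_5 - 0)/510 + (V_5 - V_2)/75 = 0
Collecting terms (coefficients in siemens):
  0.0004144·V_1 - 0.0002778·V_2 - 0.00001471·V_4 - 0.000122·V_5 = 0
  0.9984·V_2 - 0.0002778·V_1 - 0.002778·V_4 - 0.01333·V_5 = 2.553
  0.003333·V_3 = 0.04
  0.002792·V_4 - 0.00001471·V_1 - 0.002778·V_2 = 0
  0.01542·V_5 - 0.000122·V_1 - 0.01333·V_2 = 0
Solving these 5 simultaneous equations (Gaussian elimination) gives:
  V_1 = 2.498 V, V_2 = 2.595 V, V_3 = 12 V, V_4 = 2.595 V
  V_5 = 2.265 V
I_R4 = (V_0 - V_2)/R4 = (12 - 2.595)/4.7 = 2.001 A
|I_R4| = 2.001 A

Final answer: |I_R4| = 2.001 A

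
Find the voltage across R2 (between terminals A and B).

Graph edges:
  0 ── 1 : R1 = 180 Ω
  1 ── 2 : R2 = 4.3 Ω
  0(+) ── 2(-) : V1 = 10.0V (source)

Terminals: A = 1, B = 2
R1 and R2 are in series across V1 (node 0 → node 1 → node 2), and the output A–B is taken across R2, so this is a voltage divider.
Series current: I = V1/(R1 + R2) = 10/(180 + 4.3) = 10/184.3 = 0.05426 A
V_R2 = I × R2 = V1 × R2/(R1 + R2) = 10 × 4.3/184.3 = 0.2333 V

Final answer: 0.2333 V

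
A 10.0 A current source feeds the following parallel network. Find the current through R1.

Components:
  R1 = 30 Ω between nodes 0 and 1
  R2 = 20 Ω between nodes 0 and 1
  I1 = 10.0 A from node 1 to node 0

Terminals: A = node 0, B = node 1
All resistors sit directly between nodes 0 and 1, so they are in parallel and share one voltage V; the full source current 10 A splits among them.
1/R_par = 1/30 + 1/20 = 0.08333 S  =>  R_par = 12 Ω
V = I × R_par = 10 × 12 = 120 V
I_R1 = V/R1 = 120/30 = 4 A

Final answer: 4 A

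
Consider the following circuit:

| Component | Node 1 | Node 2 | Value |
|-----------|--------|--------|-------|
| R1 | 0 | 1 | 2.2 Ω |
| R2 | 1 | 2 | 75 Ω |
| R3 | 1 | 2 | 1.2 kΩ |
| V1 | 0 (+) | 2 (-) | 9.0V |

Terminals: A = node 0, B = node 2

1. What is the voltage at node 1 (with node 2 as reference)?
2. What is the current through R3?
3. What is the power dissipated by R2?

Nodal analysis, taking node 2 as the 0 V reference.
Source V1 fixes V_0 = 9 V.
KCL at each unknown node (sum of currents leaving = 0; resistances in Ω):
  Node 1: (V_1 - 9)/2.2 + (V_1 - 0)/75 + (V_1 - 0)/1200 = 0
Collecting terms: 0.4687 × V_1 = 4.091  =>  V_1 = 8.728 V
Part 1:
  Read off the nodal solution: V_1 = 8.728 V
Part 2:
  I_R3 = (V_1 - V_2)/R3 = (8.728 - 0)/1200 = 0.007273 A
  Magnitude: I_R3 = 0.007273 A
Part 3:
  I_R2 = (V_1 - V_2)/R2 = (8.728 - 0)/75 = 0.1164 A
  P_R2 = I_R2² × R2 = (0.1164)² × 75 = 1.016 W

Final answers:
1. V_1 = 8.728 V
2. I_R3 = 0.007273 A
3. P_R2 = 1.016 W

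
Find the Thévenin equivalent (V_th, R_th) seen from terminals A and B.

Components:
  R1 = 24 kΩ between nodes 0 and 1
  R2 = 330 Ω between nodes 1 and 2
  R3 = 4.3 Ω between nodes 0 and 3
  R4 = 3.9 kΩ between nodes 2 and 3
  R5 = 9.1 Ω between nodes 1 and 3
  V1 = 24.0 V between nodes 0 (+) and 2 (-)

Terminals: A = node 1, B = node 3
Step 1 — V_th is the open-circuit voltage V_A - V_B (nothing connected across the terminals).
Nodal analysis, taking node 2 as the 0 V reference.
Source V1 fixes V_0 = 24 V.
KCL at each unknown node (sum of currents leaving = 0; resistances in Ω):
  Node 1: (V_1 - 24)/24000 + (V_1 - 0)/330 + (V_1 - V_3)/9.1 = 0
  Node 3: (V_3 - 24)/4.3 + (V_3 - 0)/3900 + (V_3 - V_1)/9.1 = 0
Collecting terms (coefficients in siemens):
  0.113·V_1 - 0.1099·V_3 = 0.001
  0.3427·V_3 - 0.1099·V_1 = 5.581
Determinant D = (0.113)(0.3427) - (-0.1099)(-0.1099) = 0.02664
V_1 = [(0.001)(0.3427) - (-0.1099)(5.581)]/D = 23.04 V
V_3 = [(0.113)(5.581) - (0.001)(-0.1099)]/D = 23.67 V
V_th = V_1 - V_3 = 23.04 - 23.67 = -0.635 V
Step 2 — R_th: zero the source — replace V1 by a short circuit (node 2 merges into node 0) — and find the resistance seen between A (node 1) and B (node 3).
Reduce the network between node 1 (A) and node 3 (B) by series/parallel combination:
  Rp1 = R1 ‖ R2 (parallel, both between nodes 0 and 1) = 1/(1/24000 + 1/330) = 325.5 Ω
  Rp2 = R3 ‖ R4 (parallel, both between nodes 0 and 3) = 1/(1/4.3 + 1/3900) = 4.295 Ω
  Rs1 = Rp1 + Rp2 (series, joined only at node 0) = 325.5 + 4.295 = 329.8 Ω
  Rp3 = R5 ‖ Rs1 (parallel, both between nodes 1 and 3) = 1/(1/9.1 + 1/329.8) = 8.856 Ω
R_th = 8.856 Ω

Final answer: V_th = -0.635 V, R_th = 8.856 Ω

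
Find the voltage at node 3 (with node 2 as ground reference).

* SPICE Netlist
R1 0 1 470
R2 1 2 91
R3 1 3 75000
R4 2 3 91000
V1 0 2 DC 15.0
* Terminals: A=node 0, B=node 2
Nodal analysis, taking node 2 as the 0 V reference.
Source V1 fixes V_0 = 15 V.
KCL at each unknown node (sum of currents leaving = 0; resistances in Ω):
  Node 1: (V_1 - 15)/470 + (V_1 - 0)/91 + (V_1 - V_3)/75000 = 0
  Node 3: (V_3 - V_1)/75000 + (V_3 - 0)/91000 = 0
Collecting terms (coefficients in siemens):
  0.01313·V_1 - 0.00001333·V_3 = 0.03191
  0.00002432·V_3 - 0.00001333·V_1 = 0
Determinant D = (0.01313)(0.00002432) - (-0.00001333)(-0.00001333) = 0.0000003192
V_1 = [(0.03191)(0.00002432) - (-0.00001333)(0)]/D = 2.432 V
V_3 = [(0.01313)(0) - (0.03191)(-0.00001333)]/D = 1.333 V
The requested potential is V_3 = 1.333 V.

Final answer: V_3 = 1.333 V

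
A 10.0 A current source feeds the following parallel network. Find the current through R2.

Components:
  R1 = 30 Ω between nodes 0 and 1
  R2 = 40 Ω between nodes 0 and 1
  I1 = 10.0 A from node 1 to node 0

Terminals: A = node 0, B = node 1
All resistors sit directly between nodes 0 and 1, so they are in parallel and share one voltage V; the full source current 10 A splits among them.
1/R_par = 1/30 + 1/40 = 0.05833 S  =>  R_par = 17.14 Ω
V = I × R_par = 10 × 17.14 = 171.4 V
I_R2 = V/R2 = 171.4/40 = 4.286 A

Final answer: 4.286 A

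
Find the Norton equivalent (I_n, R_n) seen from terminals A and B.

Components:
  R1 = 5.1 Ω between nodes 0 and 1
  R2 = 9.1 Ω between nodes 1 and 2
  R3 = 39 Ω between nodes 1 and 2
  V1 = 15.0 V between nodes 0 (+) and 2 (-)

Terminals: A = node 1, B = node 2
Find the Thévenin equivalent first; then I_n = V_th/R_th and R_n = R_th.
Step 1 — V_th is the open-circuit voltage V_A - V_B (nothing connected across the terminals).
Nodal analysis, taking node 2 as the 0 V reference.
Source V1 fixes V_0 = 15 V.
KCL at each unknown node (sum of currents leaving = 0; resistances in Ω):
  Node 1: (V_1 - 15)/5.1 + (V_1 - 0)/9.1 + (V_1 - 0)/39 = 0
Collecting terms: 0.3316 × V_1 = 2.941  =>  V_1 = 8.869 V
V_th = V_1 - V_2 = 8.869 - 0 = 8.869 V
Step 2 — R_th: zero the source — replace V1 by a short circuit (node 2 merges into node 0) — and find the resistance seen between A (node 1) and B (node 0).
Reduce the network between node 1 (A) and node 0 (B) by series/parallel combination:
  Rp1 = R1 ‖ R2 ‖ R3 (parallel, all between nodes 0 and 1) = 1/(1/5.1 + 1/9.1 + 1/39) = 3.016 Ω
R_th = 3.016 Ω
I_n = V_th/R_th = 8.869/3.016 = 2.941 A, and R_n = R_th = 3.016 Ω

Final answer: I_n = 2.941 A, R_n = 3.016 Ω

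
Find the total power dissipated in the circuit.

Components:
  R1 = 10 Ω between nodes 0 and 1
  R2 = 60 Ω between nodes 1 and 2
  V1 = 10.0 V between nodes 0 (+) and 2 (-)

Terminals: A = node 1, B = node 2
Nodal analysis, taking node 2 as the 0 V reference.
Source V1 fixes V_0 = 10 V.
KCL at each unknown node (sum of currents leaving = 0; resistances in Ω):
  Node 1: (V_1 - 10)/10 + (V_1 - 0)/60 = 0
Collecting terms: 0.1167 × V_1 = 1  =>  V_1 = 8.571 V
Power in each resistor, P = (ΔV)²/R:
  P_R1 = (10 - 8.571)²/10 = 0.2041 W
  P_R2 = (8.571 - 0)²/60 = 1.224 W
P_total = P_R1 + P_R2 = 1.429 W

Final answer: 1.429 W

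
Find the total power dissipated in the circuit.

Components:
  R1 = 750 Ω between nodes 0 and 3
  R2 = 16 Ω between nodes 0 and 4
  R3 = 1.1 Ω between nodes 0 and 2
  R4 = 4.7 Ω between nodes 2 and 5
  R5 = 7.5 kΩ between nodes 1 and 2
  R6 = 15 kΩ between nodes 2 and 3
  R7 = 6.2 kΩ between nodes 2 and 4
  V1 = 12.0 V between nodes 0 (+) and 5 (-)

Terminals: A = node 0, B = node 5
Nodal analysis, taking node 5 as the 0 V reference.
Source V1 fixes V_0 = 12 V.
KCL at each unknown node (sum of currents leaving = 0; resistances in Ω):
  Node 1: (V_1 - V_2)/7500 = 0
  Node 2: (V_2 - 12)/1.1 + (V_2 - 0)/4.7 + (V_2 - V_1)/7500 + (V_2 - V_3)/15000 + (V_2 - V_4)/6200 = 0
  Node 3: (V_3 - 12)/750 + (V_3 - V_2)/15000 = 0
  Node 4: (V_4 - 12)/16 + (V_4 - V_2)/6200 = 0
Collecting terms (coefficients in siemens):
  0.0001333·V_1 - 0.0001333·V_2 = 0
  1.122·V_2 - 0.0001333·V_1 - 0.00006667·V_3 - 0.0001613·V_4 = 10.91
  0.0014·V_3 - 0.00006667·V_2 = 0.016
  0.06266·V_4 - 0.0001613·V_2 = 0.75
Solving these 4 simultaneous equations (Gaussian elimination) gives:
  V_1 = 9.725 V, V_2 = 9.725 V, V_3 = 11.89 V, V_4 = 11.99 V
Power in each resistor, P = (ΔV)²/R:
  P_R1 = (12 - 11.89)²/750 = 0.00001565 W
  P_R2 = (12 - 11.99)²/16 = 0.000002144 W
  P_R3 = (12 - 9.725)²/1.1 = 4.707 W
  P_R4 = (9.725 - 0)²/4.7 = 20.12 W
  P_R5 = (9.725 - 9.725)²/7500 = 0 W
  P_R6 = (9.725 - 11.89)²/15000 = 0.0003131 W
  P_R7 = (9.725 - 11.99)²/6200 = 0.0008308 W
P_total = P_R1 + P_R2 + P_R3 + P_R4 + P_R5 + P_R6 + P_R7 = 24.83 W

Final answer: 24.83 W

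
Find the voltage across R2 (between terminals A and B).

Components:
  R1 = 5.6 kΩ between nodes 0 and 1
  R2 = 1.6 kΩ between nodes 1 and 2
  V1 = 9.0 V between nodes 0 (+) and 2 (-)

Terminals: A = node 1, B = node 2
R1 and R2 are in series across V1 (node 0 → node 1 → node 2), and the output A–B is taken across R2, so this is a voltage divider.
Series current: I = V1/(R1 + R2) = 9/(5600 + 1600) = 9/7200 = 0.00125 A
V_R2 = I × R2 = V1 × R2/(R1 + R2) = 9 × 1600/7200 = 2 V

Final answer: 2 V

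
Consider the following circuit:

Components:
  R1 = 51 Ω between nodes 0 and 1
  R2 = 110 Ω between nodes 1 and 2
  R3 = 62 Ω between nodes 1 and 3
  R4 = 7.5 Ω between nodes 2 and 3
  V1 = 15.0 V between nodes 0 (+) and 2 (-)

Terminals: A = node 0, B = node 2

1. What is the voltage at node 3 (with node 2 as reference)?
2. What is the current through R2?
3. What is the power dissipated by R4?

Nodal analysis, taking node 2 as the 0 V reference.
Source V1 fixes V_0 = 15 V.
KCL at each unknown node (sum of currents leaving = 0; resistances in Ω):
  Node 1: (V_1 - 15)/51 + (V_1 - 0)/110 + (V_1 - V_3)/62 = 0
  Node 3: (V_3 - V_1)/62 + (V_3 - 0)/7.5 = 0
Collecting terms (coefficients in siemens):
  0.04483·V_1 - 0.01613·V_3 = 0.2941
  0.1495·V_3 - 0.01613·V_1 = 0
Determinant D = (0.04483)(0.1495) - (-0.01613)(-0.01613) = 0.00644
V_1 = [(0.2941)(0.1495) - (-0.01613)(0)]/D = 6.826 V
V_3 = [(0.04483)(0) - (0.2941)(-0.01613)]/D = 0.7366 V
Part 1:
  Read off the nodal solution: V_3 = 0.7366 V
Part 2:
  I_R2 = (V_1 - V_2)/R2 = (6.826 - 0)/110 = 0.06206 A
  Magnitude: I_R2 = 0.06206 A
Part 3:
  I_R4 = (V_2 - V_3)/R4 = (0 - 0.7366)/7.5 = -0.09822 A
  P_R4 = I_R4² × R4 = (-0.09822)² × 7.5 = 0.07235 W

Final answers:
1. V_3 = 0.7366 V
2. I_R2 = 0.06206 A
3. P_R4 = 0.07235 W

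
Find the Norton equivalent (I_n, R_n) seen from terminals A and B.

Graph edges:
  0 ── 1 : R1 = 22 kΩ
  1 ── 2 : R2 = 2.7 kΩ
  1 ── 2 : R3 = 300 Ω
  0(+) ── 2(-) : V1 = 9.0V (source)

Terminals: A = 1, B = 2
Find the Thévenin equivalent first; then I_n = V_th/R_th and R_n = R_th.
Step 1 — V_th is the open-circuit voltage V_A - V_B (nothing connected across the terminals).
Nodal analysis, taking node 2 as the 0 V reference.
Source V1 fixes V_0 = 9 V.
KCL at each unknown node (sum of currents leaving = 0; resistances in Ω):
  Node 1: (V_1 - 9)/22000 + (V_1 - 0)/2700 + (V_1 - 0)/300 = 0
Collecting terms: 0.003749 × V_1 = 0.0004091  =>  V_1 = 0.1091 V
V_th = V_1 - V_2 = 0.1091 - 0 = 0.1091 V
Step 2 — R_th: zero the source — replace V1 by a short circuit (node 2 merges into node 0) — and find the resistance seen between A (node 1) and B (node 0).
Reduce the network between node 1 (A) and node 0 (B) by series/parallel combination:
  Rp1 = R1 ‖ R2 ‖ R3 (parallel, all between nodes 0 and 1) = 1/(1/22000 + 1/2700 + 1/300) = 266.7 Ω
R_th = 266.7 Ω
I_n = V_th/R_th = 0.1091/266.7 = 0.0004091 A, and R_n = R_th = 266.7 Ω

Final answer: I_n = 0.0004091 A, R_n = 266.7 Ω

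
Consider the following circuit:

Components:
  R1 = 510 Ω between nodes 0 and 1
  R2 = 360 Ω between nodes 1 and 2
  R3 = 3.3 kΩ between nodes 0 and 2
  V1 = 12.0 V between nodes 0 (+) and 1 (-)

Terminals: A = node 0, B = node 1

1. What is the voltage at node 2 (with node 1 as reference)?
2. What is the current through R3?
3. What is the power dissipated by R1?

Nodal analysis, taking node 1 as the 0 V reference.
Source V1 fixes V_0 = 12 V.
KCL at each unknown node (sum of currents leaving = 0; resistances in Ω):
  Node 2: (V_2 - 0)/360 + (V_2 - 12)/3300 = 0
Collecting terms: 0.003081 × V_2 = 0.003636  =>  V_2 = 1.18 V
Part 1:
  Read off the nodal solution: V_2 = 1.18 V
Part 2:
  I_R3 = (V_0 - V_2)/R3 = (12 - 1.18)/3300 = 0.003279 A
  Magnitude: I_R3 = 0.003279 A
Part 3:
  I_R1 = (V_0 - V_1)/R1 = (12 - 0)/510 = 0.02353 A
  P_R1 = I_R1² × R1 = (0.02353)² × 510 = 0.2824 W

Final answers:
1. V_2 = 1.18 V
2. I_R3 = 0.003279 A
3. P_R1 = 0.2824 W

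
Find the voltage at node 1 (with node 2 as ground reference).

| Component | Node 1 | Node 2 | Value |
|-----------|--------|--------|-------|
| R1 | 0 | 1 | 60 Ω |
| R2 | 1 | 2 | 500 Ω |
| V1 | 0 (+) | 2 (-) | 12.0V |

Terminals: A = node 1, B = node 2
Nodal analysis, taking node 2 as the 0 V reference.
Source V1 fixes V_0 = 12 V.
KCL at each unknown node (sum of currents leaving = 0; resistances in Ω):
  Node 1: (V_1 - 12)/60 + (V_1 - 0)/500 = 0
Collecting terms: 0.01867 × V_1 = 0.2  =>  V_1 = 10.71 V
The requested potential is V_1 = 10.71 V.

Final answer: V_1 = 10.71 V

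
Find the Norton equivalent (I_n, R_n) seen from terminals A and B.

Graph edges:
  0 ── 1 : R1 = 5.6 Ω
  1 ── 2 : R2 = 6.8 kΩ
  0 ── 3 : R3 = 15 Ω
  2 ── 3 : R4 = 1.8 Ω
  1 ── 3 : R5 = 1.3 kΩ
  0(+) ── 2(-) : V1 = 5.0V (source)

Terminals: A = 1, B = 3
Find the Thévenin equivalent first; then I_n = V_th/R_th and R_n = R_th.
Step 1 — V_th is the open-circuit voltage V_A - V_B (nothing connected across the terminals).
Nodal analysis, taking node 2 as the 0 V reference.
Source V1 fixes V_0 = 5 V.
KCL at each unknown node (sum of currents leaving = 0; resistances in Ω):
  Node 1: (V_1 - 5)/5.6 + (V_1 - 0)/6800 + (V_1 - V_3)/1300 = 0
  Node 3: (V_3 - 5)/15 + (V_3 - 0)/1.8 + (V_3 - V_1)/1300 = 0
Collecting terms (coefficients in siemens):
  0.1795·V_1 - 0.0007692·V_3 = 0.8929
  0.623·V_3 - 0.0007692·V_1 = 0.3333
Determinant D = (0.1795)(0.623) - (-0.0007692)(-0.0007692) = 0.1118
V_1 = [(0.8929)(0.623) - (-0.0007692)(0.3333)]/D = 4.977 V
V_3 = [(0.1795)(0.3333) - (0.8929)(-0.0007692)]/D = 0.5412 V
V_th = V_1 - V_3 = 4.977 - 0.5412 = 4.436 V
Step 2 — R_th: zero the source — replace V1 by a short circuit (node 2 merges into node 0) — and find the resistance seen between A (node 1) and B (node 3).
Reduce the network between node 1 (A) and node 3 (B) by series/parallel combination:
  Rp1 = R1 ‖ R2 (parallel, both between nodes 0 and 1) = 1/(1/5.6 + 1/6800) = 5.595 Ω
  Rp2 = R3 ‖ R4 (parallel, both between nodes 0 and 3) = 1/(1/15 + 1/1.8) = 1.607 Ω
  Rs1 = Rp1 + Rp2 (series, joined only at node 0) = 5.595 + 1.607 = 7.203 Ω
  Rp3 = R5 ‖ Rs1 (parallel, both between nodes 1 and 3) = 1/(1/1300 + 1/7.203) = 7.163 Ω
R_th = 7.163 Ω
I_n = V_th/R_th = 4.436/7.163 = 0.6193 A, and R_n = R_th = 7.163 Ω

Final answer: I_n = 0.6193 A, R_n = 7.163 Ω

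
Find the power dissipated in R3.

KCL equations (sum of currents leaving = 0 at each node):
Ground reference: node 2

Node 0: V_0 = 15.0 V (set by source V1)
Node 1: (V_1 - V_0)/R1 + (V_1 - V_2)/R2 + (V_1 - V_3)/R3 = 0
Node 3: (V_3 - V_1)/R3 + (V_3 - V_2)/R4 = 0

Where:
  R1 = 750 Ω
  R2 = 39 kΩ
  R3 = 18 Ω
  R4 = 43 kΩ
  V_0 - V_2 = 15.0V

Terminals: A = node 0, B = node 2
Nodal analysis, taking node 2 as the 0 V reference.
Source V1 fixes V_0 = 15 V.
KCL at each unknown node (sum of currents leaving = 0; resistances in Ω):
  Node 1: (V_1 - 15)/750 + (V_1 - 0)/39000 + (V_1 - V_3)/18 = 0
  Node 3: (V_3 - V_1)/18 + (V_3 - 0)/43000 = 0
Collecting terms (coefficients in siemens):
  0.05691·V_1 - 0.05556·V_3 = 0.02
  0.05558·V_3 - 0.05556·V_1 = 0
Determinant D = (0.05691)(0.05558) - (-0.05556)(-0.05556) = 0.00007682
V_1 = [(0.02)(0.05558) - (-0.05556)(0)]/D = 14.47 V
V_3 = [(0.05691)(0) - (0.02)(-0.05556)]/D = 14.46 V
I_R3 = (V_1 - V_3)/R3 = (14.47 - 14.46)/18 = 0.0003364 A
P_R3 = I_R3² × R3 = (0.0003364)² × 18 = 0.000002036 W

Final answer: 2.036e-06 W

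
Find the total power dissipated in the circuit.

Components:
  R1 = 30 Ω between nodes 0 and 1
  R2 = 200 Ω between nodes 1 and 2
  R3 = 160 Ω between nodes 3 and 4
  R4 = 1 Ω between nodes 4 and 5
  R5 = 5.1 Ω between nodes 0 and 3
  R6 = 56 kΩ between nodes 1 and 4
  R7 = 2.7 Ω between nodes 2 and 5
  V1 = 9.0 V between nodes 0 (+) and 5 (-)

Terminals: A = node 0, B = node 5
Nodal analysis, taking node 5 as the 0 V reference.
Source V1 fixes V_0 = 9 V.
KCL at each unknown node (sum of currents leaving = 0; resistances in Ω):
  Node 1: (V_1 - 9)/30 + (V_1 - V_2)/200 + (V_1 - V_4)/56000 = 0
  Node 2: (V_2 - V_1)/200 + (V_2 - 0)/2.7 = 0
  Node 3: (V_3 - V_4)/160 + (V_3 - 9)/5.1 = 0
  Node 4: (V_4 - V_3)/160 + (V_4 - 0)/1 + (V_4 - V_1)/56000 = 0
Collecting terms (coefficients in siemens):
  0.03835·V_1 - 0.005·V_2 - 0.00001786·V_4 = 0.3
  0.3754·V_2 - 0.005·V_1 = 0
  0.2023·V_3 - 0.00625·V_4 = 1.765
  1.006·V_4 - 0.00001786·V_1 - 0.00625·V_3 = 0
Solving these 4 simultaneous equations (Gaussian elimination) gives:
  V_1 = 7.836 V, V_2 = 0.1044 V, V_3 = 8.724 V, V_4 = 0.05432 V
Power in each resistor, P = (ΔV)²/R:
  P_R1 = (9 - 7.836)²/30 = 0.04516 W
  P_R2 = (7.836 - 0.1044)²/200 = 0.2989 W
  P_R3 = (8.724 - 0.05432)²/160 = 0.4697 W
  P_R4 = (0.05432 - 0)²/1 = 0.002951 W
  P_R5 = (9 - 8.724)²/5.1 = 0.01497 W
  P_R6 = (7.836 - 0.05432)²/56000 = 0.001081 W
  P_R7 = (0.1044 - 0)²/2.7 = 0.004035 W
P_total = P_R1 + P_R2 + P_R3 + P_R4 + P_R5 + P_R6 + P_R7 = 0.8368 W

Final answer: 0.8368 W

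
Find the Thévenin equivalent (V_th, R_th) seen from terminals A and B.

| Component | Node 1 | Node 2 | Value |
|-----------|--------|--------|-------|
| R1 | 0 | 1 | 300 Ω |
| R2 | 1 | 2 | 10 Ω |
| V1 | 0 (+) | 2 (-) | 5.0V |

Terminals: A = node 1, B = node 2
Step 1 — V_th is the open-circuit voltage V_A - V_B (nothing connected across the terminals).
Nodal analysis, taking node 2 as the 0 V reference.
Source V1 fixes V_0 = 5 V.
KCL at each unknown node (sum of currents leaving = 0; resistances in Ω):
  Node 1: (V_1 - 5)/300 + (V_1 - 0)/10 = 0
Collecting terms: 0.1033 × V_1 = 0.01667  =>  V_1 = 0.1613 V
V_th = V_1 - V_2 = 0.1613 - 0 = 0.1613 V
Step 2 — R_th: zero the source — replace V1 by a short circuit (node 2 merges into node 0) — and find the resistance seen between A (node 1) and B (node 0).
Reduce the network between node 1 (A) and node 0 (B) by series/parallel combination:
  Rp1 = R1 ‖ R2 (parallel, both between nodes 0 and 1) = 1/(1/300 + 1/10) = 9.677 Ω
R_th = 9.677 Ω

Final answer: V_th = 0.1613 V, R_th = 9.677 Ω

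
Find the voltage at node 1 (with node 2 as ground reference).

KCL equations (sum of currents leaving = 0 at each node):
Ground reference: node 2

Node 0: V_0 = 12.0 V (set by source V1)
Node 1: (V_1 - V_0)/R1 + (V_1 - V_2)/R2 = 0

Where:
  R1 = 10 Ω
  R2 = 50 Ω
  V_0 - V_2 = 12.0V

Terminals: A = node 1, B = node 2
Nodal analysis, taking node 2 as the 0 V reference.
Source V1 fixes V_0 = 12 V.
KCL at each unknown node (sum of currents leaving = 0; resistances in Ω):
  Node 1: (V_1 - 12)/10 + (V_1 - 0)/50 = 0
Collecting terms: 0.12 × V_1 = 1.2  =>  V_1 = 10 V
The requested potential is V_1 = 10 V.

Final answer: V_1 = 10 V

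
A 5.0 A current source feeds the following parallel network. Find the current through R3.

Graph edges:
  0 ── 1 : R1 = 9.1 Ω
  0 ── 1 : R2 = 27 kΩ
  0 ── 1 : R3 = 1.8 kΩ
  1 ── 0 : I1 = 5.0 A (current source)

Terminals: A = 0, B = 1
All resistors sit directly between nodes 0 and 1, so they are in parallel and share one voltage V; the full source current 5 A splits among them.
1/R_par = 1/9.1 + 1/27000 + 1/1800 = 0.1105 S  =>  R_par = 9.051 Ω
V = I × R_par = 5 × 9.051 = 45.26 V
I_R3 = V/R3 = 45.26/1800 = 0.02514 A

Final answer: 0.02514 A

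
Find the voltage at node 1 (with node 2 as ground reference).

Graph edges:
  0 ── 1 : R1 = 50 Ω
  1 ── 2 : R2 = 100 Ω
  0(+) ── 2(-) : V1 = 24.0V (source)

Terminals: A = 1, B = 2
Nodal analysis, taking node 2 as the 0 V reference.
Source V1 fixes V_0 = 24 V.
KCL at each unknown node (sum of currents leaving = 0; resistances in Ω):
  Node 1: (V_1 - 24)/50 + (V_1 - 0)/100 = 0
Collecting terms: 0.03 × V_1 = 0.48  =>  V_1 = 16 V
The requested potential is V_1 = 16 V.

Final answer: V_1 = 16 V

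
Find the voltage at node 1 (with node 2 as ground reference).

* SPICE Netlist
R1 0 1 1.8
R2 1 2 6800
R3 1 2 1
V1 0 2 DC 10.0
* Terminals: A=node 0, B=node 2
Nodal analysis, taking node 2 as the 0 V reference.
Source V1 fixes V_0 = 10 V.
KCL at each unknown node (sum of currents leaving = 0; resistances in Ω):
  Node 1: (V_1 - 10)/1.8 + (V_1 - 0)/6800 + (V_1 - 0)/1 = 0
Collecting terms: 1.556 × V_1 = 5.556  =>  V_1 = 3.571 V
The requested potential is V_1 = 3.571 V.

Final answer: V_1 = 3.571 V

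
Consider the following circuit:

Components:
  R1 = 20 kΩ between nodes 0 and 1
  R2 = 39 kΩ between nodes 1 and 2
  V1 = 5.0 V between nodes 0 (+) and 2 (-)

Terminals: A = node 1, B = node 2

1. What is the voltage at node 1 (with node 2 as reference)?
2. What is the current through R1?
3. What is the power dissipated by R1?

Nodal analysis, taking node 2 as the 0 V reference.
Source V1 fixes V_0 = 5 V.
KCL at each unknown node (sum of currents leaving = 0; resistances in Ω):
  Node 1: (V_1 - 5)/20000 + (V_1 - 0)/39000 = 0
Collecting terms: 0.00007564 × V_1 = 0.00025  =>  V_1 = 3.305 V
Part 1:
  Read off the nodal solution: V_1 = 3.305 V
Part 2:
  I_R1 = (V_0 - V_1)/R1 = (5 - 3.305)/20000 = 0.00008475 A
  Magnitude: I_R1 = 0.00008475 A
Part 3:
  I_R1 = (V_0 - V_1)/R1 = (5 - 3.305)/20000 = 0.00008475 A
  P_R1 = I_R1² × R1 = (0.00008475)² × 20000 = 0.0001436 W

Final answers:
1. V_1 = 3.305 V
2. I_R1 = 8.475e-05 A
3. P_R1 = 0.0001436 W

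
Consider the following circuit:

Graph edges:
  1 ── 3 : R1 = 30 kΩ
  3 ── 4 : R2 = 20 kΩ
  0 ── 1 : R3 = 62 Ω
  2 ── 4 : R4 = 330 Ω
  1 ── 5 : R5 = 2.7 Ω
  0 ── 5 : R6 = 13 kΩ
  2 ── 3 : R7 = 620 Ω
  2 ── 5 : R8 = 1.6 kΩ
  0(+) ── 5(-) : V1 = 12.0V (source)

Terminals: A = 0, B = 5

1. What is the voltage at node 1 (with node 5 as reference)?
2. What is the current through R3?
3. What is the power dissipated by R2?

Nodal analysis, taking node 5 as the 0 V reference.
Source V1 fixes V_0 = 12 V.
KCL at each unknown node (sum of currents leaving = 0; resistances in Ω):
  Node 1: (V_1 - V_3)/30000 + (V_1 - 12)/62 + (V_1 - 0)/2.7 = 0
  Node 2: (V_2 - V_4)/330 + (V_2 - V_3)/620 + (V_2 - 0)/1600 = 0
  Node 3: (V_3 - V_1)/30000 + (V_3 - V_4)/20000 + (V_3 - V_2)/620 = 0
  Node 4: (V_4 - V_3)/20000 + (V_4 - V_2)/330 = 0
Collecting terms (coefficients in siemens):
  0.3865·V_1 - 0.00003333·V_3 = 0.1935
  0.005268·V_2 - 0.001613·V_3 - 0.00303·V_4 = 0
  0.001696·V_3 - 0.00003333·V_1 - 0.001613·V_2 - 0.00005·V_4 = 0
  0.00308·V_4 - 0.00303·V_2 - 0.00005·V_3 = 0
Solving these 4 simultaneous equations (Gaussian elimination) gives:
  V_1 = 0.5007 V, V_2 = 0.02488 V, V_3 = 0.03424 V, V_4 = 0.02503 V
Part 1:
  Read off the nodal solution: V_1 = 0.5007 V
Part 2:
  I_R3 = (V_0 - V_1)/R3 = (12 - 0.5007)/62 = 0.1855 A
  Magnitude: I_R3 = 0.1855 A
Part 3:
  I_R2 = (V_3 - V_4)/R2 = (0.03424 - 0.02503)/20000 = 0.0000004602 A
  P_R2 = I_R2² × R2 = (0.0000004602)² × 20000 = 0.000000004235 W

Final answers:
1. V_1 = 0.5007 V
2. I_R3 = 0.1855 A
3. P_R2 = 4.235e-09 W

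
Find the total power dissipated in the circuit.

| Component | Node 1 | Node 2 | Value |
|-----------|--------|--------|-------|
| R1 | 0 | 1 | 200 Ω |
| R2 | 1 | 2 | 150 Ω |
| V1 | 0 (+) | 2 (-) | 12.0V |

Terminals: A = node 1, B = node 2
Nodal analysis, taking node 2 as the 0 V reference.
Source V1 fixes V_0 = 12 V.
KCL at each unknown node (sum of currents leaving = 0; resistances in Ω):
  Node 1: (V_1 - 12)/200 + (V_1 - 0)/150 = 0
Collecting terms: 0.01167 × V_1 = 0.06  =>  V_1 = 5.143 V
Power in each resistor, P = (ΔV)²/R:
  P_R1 = (12 - 5.143)²/200 = 0.2351 W
  P_R2 = (5.143 - 0)²/150 = 0.1763 W
P_total = P_R1 + P_R2 = 0.4114 W

Final answer: 0.4114 W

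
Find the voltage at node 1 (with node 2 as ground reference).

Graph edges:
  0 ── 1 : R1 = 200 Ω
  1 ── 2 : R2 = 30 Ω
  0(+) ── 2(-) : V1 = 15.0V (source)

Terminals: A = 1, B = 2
Nodal analysis, taking node 2 as the 0 V reference.
Source V1 fixes V_0 = 15 V.
KCL at each unknown node (sum of currents leaving = 0; resistances in Ω):
  Node 1: (V_1 - 15)/200 + (V_1 - 0)/30 = 0
Collecting terms: 0.03833 × V_1 = 0.075  =>  V_1 = 1.957 V
The requested potential is V_1 = 1.957 V.

Final answer: V_1 = 1.957 V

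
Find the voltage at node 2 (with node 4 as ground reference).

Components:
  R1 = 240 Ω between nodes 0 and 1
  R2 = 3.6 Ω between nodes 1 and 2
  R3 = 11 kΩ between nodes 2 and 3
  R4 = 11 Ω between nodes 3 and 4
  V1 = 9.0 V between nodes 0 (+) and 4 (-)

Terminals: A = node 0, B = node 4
Nodal analysis, taking node 4 as the 0 V reference.
Source V1 fixes V_0 = 9 V.
KCL at each unknown node (sum of currents leaving = 0; resistances in Ω):
  Node 1: (V_1 - 9)/240 + (V_1 - V_2)/3.6 = 0
  Node 2: (V_2 - V_1)/3.6 + (V_2 - V_3)/11000 = 0
  Node 3: (V_3 - V_2)/11000 + (V_3 - 0)/11 = 0
Collecting terms (coefficients in siemens):
  0.2819·V_1 - 0.2778·V_2 = 0.0375
  0.2779·V_2 - 0.2778·V_1 - 0.00009091·V_3 = 0
  0.091·V_3 - 0.00009091·V_2 = 0
Solving these 3 simultaneous equations (Gaussian elimination) gives:
  V_1 = 8.808 V, V_2 = 8.805 V, V_3 = 0.008796 V
The requested potential is V_2 = 8.805 V.

Final answer: V_2 = 8.805 V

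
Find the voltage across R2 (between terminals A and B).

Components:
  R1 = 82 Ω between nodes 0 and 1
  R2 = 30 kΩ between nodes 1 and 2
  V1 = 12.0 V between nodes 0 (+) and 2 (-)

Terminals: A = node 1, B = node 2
R1 and R2 are in series across V1 (node 0 → node 1 → node 2), and the output A–B is taken across R2, so this is a voltage divider.
Series current: I = V1/(R1 + R2) = 12/(82 + 30000) = 12/30080 = 0.0003989 A
V_R2 = I × R2 = V1 × R2/(R1 + R2) = 12 × 30000/30080 = 11.97 V

Final answer: 11.97 V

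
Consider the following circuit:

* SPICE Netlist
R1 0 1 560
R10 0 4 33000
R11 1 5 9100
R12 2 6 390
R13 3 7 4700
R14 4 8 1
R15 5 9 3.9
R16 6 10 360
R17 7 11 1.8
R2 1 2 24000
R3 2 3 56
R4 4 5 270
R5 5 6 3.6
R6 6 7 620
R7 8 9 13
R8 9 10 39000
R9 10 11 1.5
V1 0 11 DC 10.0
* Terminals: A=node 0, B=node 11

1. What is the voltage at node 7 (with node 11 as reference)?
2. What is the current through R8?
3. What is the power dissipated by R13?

Nodal analysis, taking node 11 as the 0 V reference.
Source V1 fixes V_0 = 10 V.
KCL at each unknown node (sum of currents leaving = 0; resistances in Ω):
  Node 1: (V_1 - 10)/560 + (V_1 - V_2)/24000 + (V_1 - V_5)/9100 = 0
  Node 2: (V_2 - V_1)/24000 + (V_2 - V_3)/56 + (V_2 - V_6)/390 = 0
  Node 3: (V_3 - V_2)/56 + (V_3 - V_7)/4700 = 0
  Node 4: (V_4 - V_5)/270 + (V_4 - 10)/33000 + (V_4 - V_8)/1 = 0
  Node 5: (V_5 - V_4)/270 + (V_5 - V_6)/3.6 + (V_5 - V_1)/9100 + (V_5 - V_9)/3.9 = 0
  Node 6: (V_6 - V_5)/3.6 + (V_6 - V_7)/620 + (V_6 - V_2)/390 + (V_6 - V_10)/360 = 0
  Node 7: (V_7 - V_6)/620 + (V_7 - V_3)/4700 + (V_7 - 0)/1.8 = 0
  Node 8: (V_8 - V_9)/13 + (V_8 - V_4)/1 = 0
  Node 9: (V_9 - V_8)/13 + (V_9 - V_10)/39000 + (V_9 - V_5)/3.9 = 0
  Node 10: (V_10 - V_9)/39000 + (V_10 - 0)/1.5 + (V_10 - V_6)/360 = 0
Collecting terms (coefficients in siemens):
  0.001937·V_1 - 0.00004167·V_2 - 0.0001099·V_5 = 0.01786
  0.02046·V_2 - 0.00004167·V_1 - 0.01786·V_3 - 0.002564·V_6 = 0
  0.01807·V_3 - 0.01786·V_2 - 0.0002128·V_7 = 0
  1.004·V_4 - 0.003704·V_5 - 1·V_8 = 0.000303
  0.538·V_5 - 0.0001099·V_1 - 0.003704·V_4 - 0.2778·V_6 - 0.2564·V_9 = 0
  0.2847·V_6 - 0.002564·V_2 - 0.2778·V_5 - 0.001613·V_7 - 0.002778·V_10 = 0
  0.5574·V_7 - 0.0002128·V_3 - 0.001613·V_6 = 0
  1.077·V_8 - 1·V_4 - 0.07692·V_9 = 0
  0.3334·V_9 - 0.2564·V_5 - 0.07692·V_8 - 0.00002564·V_10 = 0
  0.6695·V_10 - 0.002778·V_6 - 0.00002564·V_9 = 0
Solving these 10 simultaneous equations (Gaussian elimination) gives:
  V_1 = 9.248 V, V_2 = 0.4557 V, V_3 = 0.4503 V, V_4 = 0.3595 V
  V_5 = 0.3546 V, V_6 = 0.3501 V, V_7 = 0.001185 V, V_8 = 0.3592 V
  V_9 = 0.3556 V, V_10 = 0.001466 V
Part 1:
  Read off the nodal solution: V_7 = 0.001185 V
Part 2:
  I_R8 = (V_9 - V_10)/R8 = (0.3556 - 0.001466)/39000 = 0.000009081 A
  Magnitude: I_R8 = 0.000009081 A
Part 3:
  I_R13 = (V_3 - V_7)/R13 = (0.4503 - 0.001185)/4700 = 0.00009556 A
  P_R13 = I_R13² × R13 = (0.00009556)² × 4700 = 0.00004292 W

Final answers:
1. V_7 = 0.001185 V
2. I_R8 = 9.081e-06 A
3. P_R13 = 4.292e-05 W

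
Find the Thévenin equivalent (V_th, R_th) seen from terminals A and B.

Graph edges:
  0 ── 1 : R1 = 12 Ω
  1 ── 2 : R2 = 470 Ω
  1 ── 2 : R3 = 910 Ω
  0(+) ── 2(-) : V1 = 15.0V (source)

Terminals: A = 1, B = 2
Step 1 — V_th is the open-circuit voltage V_A - V_B (nothing connected across the terminals).
Nodal analysis, taking node 2 as the 0 V reference.
Source V1 fixes V_0 = 15 V.
KCL at each unknown node (sum of currents leaving = 0; resistances in Ω):
  Node 1: (V_1 - 15)/12 + (V_1 - 0)/470 + (V_1 - 0)/910 = 0
Collecting terms: 0.08656 × V_1 = 1.25  =>  V_1 = 14.44 V
V_th = V_1 - V_2 = 14.44 - 0 = 14.44 V
Step 2 — R_th: zero the source — replace V1 by a short circuit (node 2 merges into node 0) — and find the resistance seen between A (node 1) and B (node 0).
Reduce the network between node 1 (A) and node 0 (B) by series/parallel combination:
  Rp1 = R1 ‖ R2 ‖ R3 (parallel, all between nodes 0 and 1) = 1/(1/12 + 1/470 + 1/910) = 11.55 Ω
R_th = 11.55 Ω

Final answer: V_th = 14.44 V, R_th = 11.55 Ω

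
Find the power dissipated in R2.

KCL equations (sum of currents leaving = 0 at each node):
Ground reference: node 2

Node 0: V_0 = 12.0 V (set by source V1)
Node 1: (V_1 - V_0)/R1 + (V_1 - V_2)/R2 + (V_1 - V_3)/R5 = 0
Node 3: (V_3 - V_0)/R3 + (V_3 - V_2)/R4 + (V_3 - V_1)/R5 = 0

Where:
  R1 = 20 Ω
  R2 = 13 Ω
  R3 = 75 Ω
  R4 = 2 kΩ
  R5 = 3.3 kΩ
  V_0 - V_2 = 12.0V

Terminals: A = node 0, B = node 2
Nodal analysis, taking node 2 as the 0 V reference.
Source V1 fixes V_0 = 12 V.
KCL at each unknown node (sum of currents leaving = 0; resistances in Ω):
  Node 1: (V_1 - 12)/20 + (V_1 - 0)/13 + (V_1 - V_3)/3300 = 0
  Node 3: (V_3 - 12)/75 + (V_3 - 0)/2000 + (V_3 - V_1)/3300 = 0
Collecting terms (coefficients in siemens):
  0.1272·V_1 - 0.000303·V_3 = 0.6
  0.01414·V_3 - 0.000303·V_1 = 0.16
Determinant D = (0.1272)(0.01414) - (-0.000303)(-0.000303) = 0.001798
V_1 = [(0.6)(0.01414) - (-0.000303)(0.16)]/D = 4.743 V
V_3 = [(0.1272)(0.16) - (0.6)(-0.000303)]/D = 11.42 V
I_R2 = (V_1 - V_2)/R2 = (4.743 - 0)/13 = 0.3649 A
P_R2 = I_R2² × R2 = (0.3649)² × 13 = 1.731 W

Final answer: 1.731 W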